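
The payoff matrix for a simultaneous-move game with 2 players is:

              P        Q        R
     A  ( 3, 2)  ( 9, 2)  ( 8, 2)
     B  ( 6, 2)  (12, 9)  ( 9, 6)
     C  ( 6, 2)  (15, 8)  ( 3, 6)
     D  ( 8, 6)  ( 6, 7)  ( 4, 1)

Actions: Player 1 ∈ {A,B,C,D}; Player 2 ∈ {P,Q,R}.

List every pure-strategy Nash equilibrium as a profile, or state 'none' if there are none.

(A,P): not NE [P1→D gives 8>3]
(A,Q): not NE [P1→C gives 15>9]
(A,R): not NE [P1→B gives 9>8]
(B,P): not NE [P1→D gives 8>6; P2→Q gives 9>2]
(B,Q): not NE [P1→C gives 15>12]
(B,R): not NE [P2→Q gives 9>6]
(C,P): not NE [P1→D gives 8>6; P2→Q gives 8>2]
(C,Q): NE
(C,R): not NE [P1→B gives 9>3; P2→Q gives 8>6]
(D,P): not NE [P2→Q gives 7>6]
(D,Q): not NE [P1→C gives 15>6]
(D,R): not NE [P1→B gives 9>4; P2→Q gives 7>1]

PSNE = {(C,Q)}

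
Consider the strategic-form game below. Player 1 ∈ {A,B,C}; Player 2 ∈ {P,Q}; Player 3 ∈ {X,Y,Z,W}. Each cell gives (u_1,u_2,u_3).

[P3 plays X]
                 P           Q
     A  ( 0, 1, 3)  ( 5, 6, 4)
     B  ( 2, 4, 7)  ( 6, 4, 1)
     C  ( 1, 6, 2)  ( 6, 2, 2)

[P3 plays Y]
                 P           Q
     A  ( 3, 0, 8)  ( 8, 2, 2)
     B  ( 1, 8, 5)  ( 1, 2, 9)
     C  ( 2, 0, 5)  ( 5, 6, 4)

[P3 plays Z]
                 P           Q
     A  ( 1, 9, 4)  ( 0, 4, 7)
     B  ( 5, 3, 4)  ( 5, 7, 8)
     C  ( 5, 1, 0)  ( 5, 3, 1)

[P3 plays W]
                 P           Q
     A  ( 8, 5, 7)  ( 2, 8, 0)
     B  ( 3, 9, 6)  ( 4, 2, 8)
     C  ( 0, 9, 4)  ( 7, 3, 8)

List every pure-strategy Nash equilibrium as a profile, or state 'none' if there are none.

(A,P,X): not NE [P1→B gives 2>0; P2→Q gives 6>1; P3→Y gives 8>3]
(A,P,Y): not NE [P2→Q gives 2>0]
(A,P,Z): not NE [P1→C gives 5>1; P3→Y gives 8>4]
(A,P,W): not NE [P2→Q gives 8>5; P3→Y gives 8>7]
(A,Q,X): not NE [P1→C gives 6>5; P3→Z gives 7>4]
(A,Q,Y): not NE [P3→Z gives 7>2]
(A,Q,Z): not NE [P1→C gives 5>0; P2→P gives 9>4]
(A,Q,W): not NE [P1→C gives 7>2; P3→Z gives 7>0]
(B,P,X): NE
(B,P,Y): not NE [P1→A gives 3>1; P3→X gives 7>5]
(B,P,Z): not NE [P2→Q gives 7>3; P3→X gives 7>4]
(B,P,W): not NE [P1→A gives 8>3; P3→X gives 7>6]
(B,Q,X): not NE [P3→Y gives 9>1]
(B,Q,Y): not NE [P1→A gives 8>1; P2→P gives 8>2]
(B,Q,Z): not NE [P3→Y gives 9>8]
(B,Q,W): not NE [P1→C gives 7>4; P2→P gives 9>2; P3→Y gives 9>8]
(C,P,X): not NE [P1→B gives 2>1; P3→Y gives 5>2]
(C,P,Y): not NE [P1→A gives 3>2; P2→Q gives 6>0]
(C,P,Z): not NE [P2→Q gives 3>1; P3→Y gives 5>0]
(C,P,W): not NE [P1→A gives 8>0; P3→Y gives 5>4]
(C,Q,X): not NE [P2→P gives 6>2; P3→W gives 8>2]
(C,Q,Y): not NE [P1→A gives 8>5; P3→W gives 8>4]
(C,Q,Z): not NE [P3→W gives 8>1]
(C,Q,W): not NE [P2→P gives 9>3]

Nash profiles: (B,P,X)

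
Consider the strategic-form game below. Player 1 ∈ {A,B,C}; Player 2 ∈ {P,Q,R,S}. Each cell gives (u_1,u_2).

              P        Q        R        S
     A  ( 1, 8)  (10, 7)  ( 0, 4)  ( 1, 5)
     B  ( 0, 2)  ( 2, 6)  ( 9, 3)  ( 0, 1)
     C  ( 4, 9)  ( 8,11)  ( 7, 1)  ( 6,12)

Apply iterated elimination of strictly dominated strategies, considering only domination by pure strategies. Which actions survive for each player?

Remaining: P1:{A,C} P2:{P,Q,S}

P2 drop R (Q beats it: A:7>4 B:6>3 C:11>1)
P1 drop B (A beats it: P:1>0 Q:10>2 S:1>0)
P1→{A,C} P2→{P,Q,S}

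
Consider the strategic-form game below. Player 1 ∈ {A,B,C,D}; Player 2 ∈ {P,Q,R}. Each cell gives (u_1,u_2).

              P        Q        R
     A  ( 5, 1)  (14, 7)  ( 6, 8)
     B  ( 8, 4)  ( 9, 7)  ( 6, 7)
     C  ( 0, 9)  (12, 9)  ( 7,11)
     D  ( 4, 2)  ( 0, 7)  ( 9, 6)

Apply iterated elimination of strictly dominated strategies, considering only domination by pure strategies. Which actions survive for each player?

IESDS → P1:{A,C,D} P2:{Q,R}

P2 drop P (R beats it: A:8>1 B:7>4 C:11>9 D:6>2)
P1 drop B (C beats it: Q:12>9 R:7>6)
P1→{A,C,D} P2→{Q,R}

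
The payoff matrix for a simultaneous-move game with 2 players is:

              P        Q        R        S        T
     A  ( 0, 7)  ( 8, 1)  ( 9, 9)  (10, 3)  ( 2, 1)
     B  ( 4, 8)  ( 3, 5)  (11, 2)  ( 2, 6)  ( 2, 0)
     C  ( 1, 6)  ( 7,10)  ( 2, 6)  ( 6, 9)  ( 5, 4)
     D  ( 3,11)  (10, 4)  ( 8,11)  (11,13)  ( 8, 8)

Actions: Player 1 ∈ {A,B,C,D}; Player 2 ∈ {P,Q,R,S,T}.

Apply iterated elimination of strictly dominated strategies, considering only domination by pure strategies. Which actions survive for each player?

Survivors P1:{A,B,D} P2:{P,R,S}

P1 drop C (D beats it: P:3>1 Q:10>7 R:8>2 S:11>6 T:8>5)
P2 drop Q (P beats it: A:7>1 B:8>5 D:11>4)
P2 drop T (P beats it: A:7>1 B:8>0 D:11>8)
P1→{A,B,D} P2→{P,R,S}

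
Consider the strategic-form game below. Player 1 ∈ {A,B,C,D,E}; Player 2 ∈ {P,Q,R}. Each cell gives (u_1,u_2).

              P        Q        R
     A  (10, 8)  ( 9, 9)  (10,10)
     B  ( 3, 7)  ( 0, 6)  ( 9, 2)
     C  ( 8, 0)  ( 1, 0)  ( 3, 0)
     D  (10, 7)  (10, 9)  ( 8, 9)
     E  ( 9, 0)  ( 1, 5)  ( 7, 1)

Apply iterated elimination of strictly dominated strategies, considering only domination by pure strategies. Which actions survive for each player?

Remaining: P1:{A,D} P2:{Q,R}

P1 drop B (A beats it: P:10>3 Q:9>0 R:10>9)
P1 drop C (A beats it: P:10>8 Q:9>1 R:10>3)
P1 drop E (A beats it: P:10>9 Q:9>1 R:10>7)
P2 drop P (Q beats it: A:9>8 D:9>7)
P1→{A,D} P2→{Q,R}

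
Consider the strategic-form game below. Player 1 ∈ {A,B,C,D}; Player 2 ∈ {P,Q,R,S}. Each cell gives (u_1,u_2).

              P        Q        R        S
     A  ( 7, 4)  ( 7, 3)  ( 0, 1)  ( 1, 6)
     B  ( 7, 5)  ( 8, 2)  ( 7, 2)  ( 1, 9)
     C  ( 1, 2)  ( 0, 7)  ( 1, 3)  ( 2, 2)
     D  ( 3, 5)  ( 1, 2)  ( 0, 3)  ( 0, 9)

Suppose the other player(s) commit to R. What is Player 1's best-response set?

u_1(A vs R) = 0
u_1(B vs R) = 7
u_1(C vs R) = 1
u_1(D vs R) = 0
max payoff 7 at {B}

P1 best: {B}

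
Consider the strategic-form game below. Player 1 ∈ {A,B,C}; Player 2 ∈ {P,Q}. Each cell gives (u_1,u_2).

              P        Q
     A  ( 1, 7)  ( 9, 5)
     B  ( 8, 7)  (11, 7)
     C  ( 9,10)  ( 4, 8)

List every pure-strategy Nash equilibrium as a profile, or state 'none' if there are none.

(A,P): not NE [P1→C gives 9>1]
(A,Q): not NE [P1→B gives 11>9; P2→P gives 7>5]
(B,P): not NE [P1→C gives 9>8]
(B,Q): NE
(C,P): NE
(C,Q): not NE [P1→B gives 11>4; P2→P gives 10>8]

PSNE = {(B,Q), (C,P)}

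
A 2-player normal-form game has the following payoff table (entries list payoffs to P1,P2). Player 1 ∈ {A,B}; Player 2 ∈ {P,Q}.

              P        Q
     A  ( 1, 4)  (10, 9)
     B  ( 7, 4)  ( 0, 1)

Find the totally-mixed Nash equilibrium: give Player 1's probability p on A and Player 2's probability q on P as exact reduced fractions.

P1 mixes 3/8 on A; P2 mixes 5/8 on P

P1 indiff ⇒ q·1+(1-q)·10 = q·7+(1-q)·0 ⇒ q(-6) = (1-q)(-10) ⇒ q = 5/8
P2 indiff ⇒ p·4+(1-p)·4 = p·9+(1-p)·1 ⇒ p(-5) = (1-p)(-3) ⇒ p = 3/8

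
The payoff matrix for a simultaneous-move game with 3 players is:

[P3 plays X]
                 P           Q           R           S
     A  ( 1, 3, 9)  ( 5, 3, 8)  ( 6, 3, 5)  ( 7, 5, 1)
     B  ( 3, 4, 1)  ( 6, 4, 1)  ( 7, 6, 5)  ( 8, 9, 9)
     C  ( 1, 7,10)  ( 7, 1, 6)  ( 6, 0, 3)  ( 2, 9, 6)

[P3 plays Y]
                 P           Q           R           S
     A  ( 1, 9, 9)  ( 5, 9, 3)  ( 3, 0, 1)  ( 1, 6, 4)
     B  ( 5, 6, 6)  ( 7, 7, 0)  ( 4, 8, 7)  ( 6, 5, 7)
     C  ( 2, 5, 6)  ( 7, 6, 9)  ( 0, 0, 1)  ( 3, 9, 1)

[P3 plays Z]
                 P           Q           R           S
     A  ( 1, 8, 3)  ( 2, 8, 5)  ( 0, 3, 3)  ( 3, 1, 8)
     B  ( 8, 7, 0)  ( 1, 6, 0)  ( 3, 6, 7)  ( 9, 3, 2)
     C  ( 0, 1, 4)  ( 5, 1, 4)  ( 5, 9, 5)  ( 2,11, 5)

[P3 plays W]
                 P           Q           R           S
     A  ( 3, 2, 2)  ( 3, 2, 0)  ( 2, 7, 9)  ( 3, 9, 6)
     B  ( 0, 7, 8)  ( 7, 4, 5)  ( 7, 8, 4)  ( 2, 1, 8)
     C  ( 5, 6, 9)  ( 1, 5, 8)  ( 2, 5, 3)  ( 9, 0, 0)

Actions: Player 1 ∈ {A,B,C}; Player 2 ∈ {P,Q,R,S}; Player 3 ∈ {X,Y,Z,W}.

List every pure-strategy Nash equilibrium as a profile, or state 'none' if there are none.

(A,P,X): not NE [P1→B gives 3>1; P2→S gives 5>3]
(A,P,Y): not NE [P1→B gives 5>1]
(A,P,Z): not NE [P1→B gives 8>1; P3→Y gives 9>3]
(A,P,W): not NE [P1→C gives 5>3; P2→S gives 9>2; P3→Y gives 9>2]
(A,Q,X): not NE [P1→C gives 7>5; P2→S gives 5>3]
(A,Q,Y): not NE [P1→C gives 7>5; P3→X gives 8>3]
(A,Q,Z): not NE [P1→C gives 5>2; P3→X gives 8>5]
(A,Q,W): not NE [P1→B gives 7>3; P2→S gives 9>2; P3→X gives 8>0]
(A,R,X): not NE [P1→B gives 7>6; P2→S gives 5>3; P3→W gives 9>5]
(A,R,Y): not NE [P1→B gives 4>3; P2→Q gives 9>0; P3→W gives 9>1]
(A,R,Z): not NE [P1→C gives 5>0; P2→Q gives 8>3; P3→W gives 9>3]
(A,R,W): not NE [P1→B gives 7>2; P2→S gives 9>7]
(A,S,X): not NE [P1→B gives 8>7; P3→Z gives 8>1]
(A,S,Y): not NE [P1→B gives 6>1; P2→Q gives 9>6; P3→Z gives 8>4]
(A,S,Z): not NE [P1→B gives 9>3; P2→Q gives 8>1]
(A,S,W): not NE [P1→C gives 9>3; P3→Z gives 8>6]
(B,P,X): not NE [P2→S gives 9>4; P3→W gives 8>1]
(B,P,Y): not NE [P2→R gives 8>6; P3→W gives 8>6]
(B,P,Z): not NE [P3→W gives 8>0]
(B,P,W): not NE [P1→C gives 5>0; P2→R gives 8>7]
(B,Q,X): not NE [P1→C gives 7>6; P2→S gives 9>4; P3→W gives 5>1]
(B,Q,Y): not NE [P2→R gives 8>7; P3→W gives 5>0]
(B,Q,Z): not NE [P1→C gives 5>1; P2→P gives 7>6; P3→W gives 5>0]
(B,Q,W): not NE [P2→R gives 8>4]
(B,R,X): not NE [P2→S gives 9>6; P3→Z gives 7>5]
(B,R,Y): NE
(B,R,Z): not NE [P1→C gives 5>3; P2→P gives 7>6]
(B,R,W): not NE [P3→Z gives 7>4]
(B,S,X): NE
(B,S,Y): not NE [P2→R gives 8>5; P3→X gives 9>7]
(B,S,Z): not NE [P2→P gives 7>3; P3→X gives 9>2]
(B,S,W): not NE [P1→C gives 9>2; P2→R gives 8>1; P3→X gives 9>8]
(C,P,X): not NE [P1→B gives 3>1; P2→S gives 9>7]
(C,P,Y): not NE [P1→B gives 5>2; P2→S gives 9>5; P3→X gives 10>6]
(C,P,Z): not NE [P1→B gives 8>0; P2→S gives 11>1; P3→X gives 10>4]
(C,P,W): not NE [P3→X gives 10>9]
(C,Q,X): not NE [P2→S gives 9>1; P3→Y gives 9>6]
(C,Q,Y): not NE [P2→S gives 9>6]
(C,Q,Z): not NE [P2→S gives 11>1; P3→Y gives 9>4]
(C,Q,W): not NE [P1→B gives 7>1; P2→P gives 6>5; P3→Y gives 9>8]
(C,R,X): not NE [P1→B gives 7>6; P2→S gives 9>0; P3→Z gives 5>3]
(C,R,Y): not NE [P1→B gives 4>0; P2→S gives 9>0; P3→Z gives 5>1]
(C,R,Z): not NE [P2→S gives 11>9]
(C,R,W): not NE [P1→B gives 7>2; P2→P gives 6>5; P3→Z gives 5>3]
(C,S,X): not NE [P1→B gives 8>2]
(C,S,Y): not NE [P1→B gives 6>3; P3→X gives 6>1]
(C,S,Z): not NE [P1→B gives 9>2; P3→X gives 6>5]
(C,S,W): not NE [P2→P gives 6>0; P3→X gives 6>0]

NE set: (B,R,Y), (B,S,X)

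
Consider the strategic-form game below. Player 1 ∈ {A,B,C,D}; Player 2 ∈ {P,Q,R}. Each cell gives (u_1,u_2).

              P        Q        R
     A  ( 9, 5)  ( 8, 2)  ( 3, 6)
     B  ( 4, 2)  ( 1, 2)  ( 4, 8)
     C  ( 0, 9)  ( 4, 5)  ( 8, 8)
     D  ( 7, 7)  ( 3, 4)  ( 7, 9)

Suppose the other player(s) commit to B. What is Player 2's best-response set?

u_2(P vs B) = 2
u_2(Q vs B) = 2
u_2(R vs B) = 8
max payoff 8 at {R}

BR_2 = {R}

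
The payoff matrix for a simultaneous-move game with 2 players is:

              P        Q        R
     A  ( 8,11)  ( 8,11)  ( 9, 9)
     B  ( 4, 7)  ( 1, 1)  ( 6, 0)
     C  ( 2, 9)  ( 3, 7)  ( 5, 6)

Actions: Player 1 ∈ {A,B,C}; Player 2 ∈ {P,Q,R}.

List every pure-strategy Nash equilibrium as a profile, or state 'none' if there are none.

NE set: (A,P), (A,Q)

(A,P): NE
(A,Q): NE
(A,R): not NE [P2→Q gives 11>9]
(B,P): not NE [P1→A gives 8>4]
(B,Q): not NE [P1→A gives 8>1; P2→P gives 7>1]
(B,R): not NE [P1→A gives 9>6; P2→P gives 7>0]
(C,P): not NE [P1→A gives 8>2]
(C,Q): not NE [P1→A gives 8>3; P2→P gives 9>7]
(C,R): not NE [P1→A gives 9>5; P2→P gives 9>6]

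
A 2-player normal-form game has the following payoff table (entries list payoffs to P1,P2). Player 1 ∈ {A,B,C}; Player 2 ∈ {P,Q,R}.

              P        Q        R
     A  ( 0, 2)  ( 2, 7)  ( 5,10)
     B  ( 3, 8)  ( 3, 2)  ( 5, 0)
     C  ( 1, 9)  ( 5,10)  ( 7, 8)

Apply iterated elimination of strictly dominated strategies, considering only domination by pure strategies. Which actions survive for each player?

Remaining: P1:{B,C} P2:{P,Q}

P1 drop A (C beats it: P:1>0 Q:5>2 R:7>5)
P2 drop R (P beats it: B:8>0 C:9>8)
P1→{B,C} P2→{P,Q}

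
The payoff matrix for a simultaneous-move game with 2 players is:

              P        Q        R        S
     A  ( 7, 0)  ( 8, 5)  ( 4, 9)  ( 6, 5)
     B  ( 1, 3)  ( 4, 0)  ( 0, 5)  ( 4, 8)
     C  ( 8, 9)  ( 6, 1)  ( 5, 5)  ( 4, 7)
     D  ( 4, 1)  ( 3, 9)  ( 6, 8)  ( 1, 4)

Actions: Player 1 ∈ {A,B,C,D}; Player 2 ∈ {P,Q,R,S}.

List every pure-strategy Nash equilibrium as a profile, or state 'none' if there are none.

PSNE = {(C,P)}

(A,P): not NE [P1→C gives 8>7; P2→R gives 9>0]
(A,Q): not NE [P2→R gives 9>5]
(A,R): not NE [P1→D gives 6>4]
(A,S): not NE [P2→R gives 9>5]
(B,P): not NE [P1→C gives 8>1; P2→S gives 8>3]
(B,Q): not NE [P1→A gives 8>4; P2→S gives 8>0]
(B,R): not NE [P1→D gives 6>0; P2→S gives 8>5]
(B,S): not NE [P1→A gives 6>4]
(C,P): NE
(C,Q): not NE [P1→A gives 8>6; P2→P gives 9>1]
(C,R): not NE [P1→D gives 6>5; P2→P gives 9>5]
(C,S): not NE [P1→A gives 6>4; P2→P gives 9>7]
(D,P): not NE [P1→C gives 8>4; P2→Q gives 9>1]
(D,Q): not NE [P1→A gives 8>3]
(D,R): not NE [P2→Q gives 9>8]
(D,S): not NE [P1→A gives 6>1; P2→Q gives 9>4]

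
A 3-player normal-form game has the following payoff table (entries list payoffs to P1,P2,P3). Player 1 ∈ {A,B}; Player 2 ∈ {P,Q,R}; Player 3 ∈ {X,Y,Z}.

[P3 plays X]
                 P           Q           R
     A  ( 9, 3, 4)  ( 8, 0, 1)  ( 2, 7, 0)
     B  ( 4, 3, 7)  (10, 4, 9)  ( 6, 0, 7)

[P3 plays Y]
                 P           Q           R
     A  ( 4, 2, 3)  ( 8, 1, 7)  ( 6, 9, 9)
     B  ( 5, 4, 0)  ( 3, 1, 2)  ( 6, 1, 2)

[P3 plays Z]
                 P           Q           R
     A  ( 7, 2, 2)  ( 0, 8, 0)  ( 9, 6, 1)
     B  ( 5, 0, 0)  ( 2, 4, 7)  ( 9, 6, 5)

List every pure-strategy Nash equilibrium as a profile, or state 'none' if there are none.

(A,P,X): not NE [P2→R gives 7>3]
(A,P,Y): not NE [P1→B gives 5>4; P2→R gives 9>2; P3→X gives 4>3]
(A,P,Z): not NE [P2→Q gives 8>2; P3→X gives 4>2]
(A,Q,X): not NE [P1→B gives 10>8; P2→R gives 7>0; P3→Y gives 7>1]
(A,Q,Y): not NE [P2→R gives 9>1]
(A,Q,Z): not NE [P1→B gives 2>0; P3→Y gives 7>0]
(A,R,X): not NE [P1→B gives 6>2; P3→Y gives 9>0]
(A,R,Y): NE
(A,R,Z): not NE [P2→Q gives 8>6; P3→Y gives 9>1]
(B,P,X): not NE [P1→A gives 9>4; P2→Q gives 4>3]
(B,P,Y): not NE [P3→X gives 7>0]
(B,P,Z): not NE [P1→A gives 7>5; P2→R gives 6>0; P3→X gives 7>0]
(B,Q,X): NE
(B,Q,Y): not NE [P1→A gives 8>3; P2→P gives 4>1; P3→X gives 9>2]
(B,Q,Z): not NE [P2→R gives 6>4; P3→X gives 9>7]
(B,R,X): not NE [P2→Q gives 4>0]
(B,R,Y): not NE [P2→P gives 4>1; P3→X gives 7>2]
(B,R,Z): not NE [P3→X gives 7>5]

Nash profiles: (A,R,Y), (B,Q,X)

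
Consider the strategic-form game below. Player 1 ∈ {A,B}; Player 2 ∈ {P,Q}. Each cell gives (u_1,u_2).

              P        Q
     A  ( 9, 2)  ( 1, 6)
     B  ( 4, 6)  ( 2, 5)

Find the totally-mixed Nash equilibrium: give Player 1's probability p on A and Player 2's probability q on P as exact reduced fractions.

p=1/5, q=1/6

P1 indiff ⇒ q·9+(1-q)·1 = q·4+(1-q)·2 ⇒ q(5) = (1-q)(1) ⇒ q = 1/6
P2 indiff ⇒ p·2+(1-p)·6 = p·6+(1-p)·5 ⇒ p(-4) = (1-p)(-1) ⇒ p = 1/5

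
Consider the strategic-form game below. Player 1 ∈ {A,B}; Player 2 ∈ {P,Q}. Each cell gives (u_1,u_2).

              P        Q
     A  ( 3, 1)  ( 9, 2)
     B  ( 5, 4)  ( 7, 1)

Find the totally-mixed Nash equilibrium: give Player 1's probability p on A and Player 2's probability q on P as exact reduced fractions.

P1 indiff ⇒ q·3+(1-q)·9 = q·5+(1-q)·7 ⇒ q(-2) = (1-q)(-2) ⇒ q = 1/2
P2 indiff ⇒ p·1+(1-p)·4 = p·2+(1-p)·1 ⇒ p(-1) = (1-p)(-3) ⇒ p = 3/4

(p,q) = (3/4, 1/2)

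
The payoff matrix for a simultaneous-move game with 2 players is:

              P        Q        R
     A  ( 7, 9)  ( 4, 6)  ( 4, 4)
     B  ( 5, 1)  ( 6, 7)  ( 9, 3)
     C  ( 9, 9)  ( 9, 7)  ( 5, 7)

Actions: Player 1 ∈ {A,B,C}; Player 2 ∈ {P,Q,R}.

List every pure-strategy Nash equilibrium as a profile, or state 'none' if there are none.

(A,P): not NE [P1→C gives 9>7]
(A,Q): not NE [P1→C gives 9>4; P2→P gives 9>6]
(A,R): not NE [P1→B gives 9>4; P2→P gives 9>4]
(B,P): not NE [P1→C gives 9>5; P2→Q gives 7>1]
(B,Q): not NE [P1→C gives 9>6]
(B,R): not NE [P2→Q gives 7>3]
(C,P): NE
(C,Q): not NE [P2→P gives 9>7]
(C,R): not NE [P1→B gives 9>5; P2→P gives 9>7]

Nash profiles: (C,P)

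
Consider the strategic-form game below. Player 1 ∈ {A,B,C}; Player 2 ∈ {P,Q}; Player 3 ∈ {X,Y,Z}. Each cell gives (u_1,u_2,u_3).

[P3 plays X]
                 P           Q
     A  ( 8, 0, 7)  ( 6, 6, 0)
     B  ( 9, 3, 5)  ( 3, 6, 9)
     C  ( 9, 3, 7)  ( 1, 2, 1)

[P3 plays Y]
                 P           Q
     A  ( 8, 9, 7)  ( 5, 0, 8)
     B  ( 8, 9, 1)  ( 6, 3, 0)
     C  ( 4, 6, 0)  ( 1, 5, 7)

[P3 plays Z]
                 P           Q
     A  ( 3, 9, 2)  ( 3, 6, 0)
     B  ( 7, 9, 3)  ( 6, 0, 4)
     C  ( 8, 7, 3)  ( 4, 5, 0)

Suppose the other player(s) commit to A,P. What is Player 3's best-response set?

u_3(X vs A,P) = 7
u_3(Y vs A,P) = 7
u_3(Z vs A,P) = 2
max payoff 7 at {X,Y}

argmax u_3 = {X,Y}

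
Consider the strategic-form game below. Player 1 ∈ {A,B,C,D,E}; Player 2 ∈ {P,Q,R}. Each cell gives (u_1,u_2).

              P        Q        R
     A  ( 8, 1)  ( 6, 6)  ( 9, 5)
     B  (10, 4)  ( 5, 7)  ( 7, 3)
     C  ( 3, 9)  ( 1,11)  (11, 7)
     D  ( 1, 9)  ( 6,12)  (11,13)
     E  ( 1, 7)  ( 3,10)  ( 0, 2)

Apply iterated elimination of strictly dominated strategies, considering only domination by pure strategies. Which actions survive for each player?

Remaining: P1:{A,C,D} P2:{Q,R}

P1 drop E (A beats it: P:8>1 Q:6>3 R:9>0)
P2 drop P (Q beats it: A:6>1 B:7>4 C:11>9 D:12>9)
P1 drop B (A beats it: Q:6>5 R:9>7)
P1→{A,C,D} P2→{Q,R}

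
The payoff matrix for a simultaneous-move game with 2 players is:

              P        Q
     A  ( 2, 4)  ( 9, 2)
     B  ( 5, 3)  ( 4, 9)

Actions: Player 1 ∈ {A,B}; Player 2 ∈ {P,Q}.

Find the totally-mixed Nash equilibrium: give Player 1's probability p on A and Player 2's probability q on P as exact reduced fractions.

(p,q) = (3/4, 5/8)

P1 indiff ⇒ q·2+(1-q)·9 = q·5+(1-q)·4 ⇒ q(-3) = (1-q)(-5) ⇒ q = 5/8
P2 indiff ⇒ p·4+(1-p)·3 = p·2+(1-p)·9 ⇒ p(2) = (1-p)(6) ⇒ p = 3/4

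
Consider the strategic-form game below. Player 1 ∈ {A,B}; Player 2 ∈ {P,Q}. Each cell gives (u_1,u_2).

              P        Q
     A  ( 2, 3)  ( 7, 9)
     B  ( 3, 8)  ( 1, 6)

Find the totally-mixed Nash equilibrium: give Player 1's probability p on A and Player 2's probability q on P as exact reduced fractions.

P1 indiff ⇒ q·2+(1-q)·7 = q·3+(1-q)·1 ⇒ q(-1) = (1-q)(-6) ⇒ q = 6/7
P2 indiff ⇒ p·3+(1-p)·8 = p·9+(1-p)·6 ⇒ p(-6) = (1-p)(-2) ⇒ p = 1/4

(p,q) = (1/4, 6/7)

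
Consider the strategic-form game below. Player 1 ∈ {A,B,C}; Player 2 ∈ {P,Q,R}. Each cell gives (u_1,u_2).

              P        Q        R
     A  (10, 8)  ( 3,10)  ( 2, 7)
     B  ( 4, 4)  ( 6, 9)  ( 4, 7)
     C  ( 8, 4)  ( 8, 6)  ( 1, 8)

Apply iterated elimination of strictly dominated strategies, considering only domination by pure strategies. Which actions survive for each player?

P2 drop P (Q beats it: A:10>8 B:9>4 C:6>4)
P1 drop A (B beats it: Q:6>3 R:4>2)
P1→{B,C} P2→{Q,R}

Remaining: P1:{B,C} P2:{Q,R}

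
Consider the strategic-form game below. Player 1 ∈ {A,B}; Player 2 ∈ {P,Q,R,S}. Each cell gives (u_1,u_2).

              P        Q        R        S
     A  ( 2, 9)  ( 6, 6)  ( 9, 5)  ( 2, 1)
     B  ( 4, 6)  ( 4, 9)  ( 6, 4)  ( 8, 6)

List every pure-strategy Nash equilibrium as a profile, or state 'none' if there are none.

PSNE: ∅

(A,P): not NE [P1→B gives 4>2]
(A,Q): not NE [P2→P gives 9>6]
(A,R): not NE [P2→P gives 9>5]
(A,S): not NE [P1→B gives 8>2; P2→P gives 9>1]
(B,P): not NE [P2→Q gives 9>6]
(B,Q): not NE [P1→A gives 6>4]
(B,R): not NE [P1→A gives 9>6; P2→Q gives 9>4]
(B,S): not NE [P2→Q gives 9>6]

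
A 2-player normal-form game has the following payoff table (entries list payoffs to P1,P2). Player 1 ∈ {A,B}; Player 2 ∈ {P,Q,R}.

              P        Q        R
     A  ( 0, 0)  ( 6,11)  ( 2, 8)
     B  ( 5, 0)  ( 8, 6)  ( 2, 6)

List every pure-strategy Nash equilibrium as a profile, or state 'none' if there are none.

(A,P): not NE [P1→B gives 5>0; P2→Q gives 11>0]
(A,Q): not NE [P1→B gives 8>6]
(A,R): not NE [P2→Q gives 11>8]
(B,P): not NE [P2→R gives 6>0]
(B,Q): NE
(B,R): NE

PSNE = {(B,Q), (B,R)}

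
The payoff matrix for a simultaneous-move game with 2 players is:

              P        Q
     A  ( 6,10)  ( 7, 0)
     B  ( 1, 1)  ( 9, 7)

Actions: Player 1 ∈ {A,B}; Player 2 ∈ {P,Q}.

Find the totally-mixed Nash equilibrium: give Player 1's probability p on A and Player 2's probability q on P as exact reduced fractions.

P1 indiff ⇒ q·6+(1-q)·7 = q·1+(1-q)·9 ⇒ q(5) = (1-q)(2) ⇒ q = 2/7
P2 indiff ⇒ p·10+(1-p)·1 = p·0+(1-p)·7 ⇒ p(10) = (1-p)(6) ⇒ p = 3/8

P1 mixes 3/8 on A; P2 mixes 2/7 on P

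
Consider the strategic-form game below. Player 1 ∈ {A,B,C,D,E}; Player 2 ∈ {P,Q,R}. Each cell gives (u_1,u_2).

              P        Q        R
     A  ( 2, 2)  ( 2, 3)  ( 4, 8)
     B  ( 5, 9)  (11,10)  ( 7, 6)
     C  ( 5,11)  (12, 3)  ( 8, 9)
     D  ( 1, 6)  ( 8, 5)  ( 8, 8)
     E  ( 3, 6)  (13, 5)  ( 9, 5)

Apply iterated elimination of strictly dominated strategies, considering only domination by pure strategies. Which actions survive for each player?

Survivors P1:{B,C,E} P2:{P,Q}

P1 drop A (B beats it: P:5>2 Q:11>2 R:7>4)
P1 drop D (E beats it: P:3>1 Q:13>8 R:9>8)
P2 drop R (P beats it: B:9>6 C:11>9 E:6>5)
P1→{B,C,E} P2→{P,Q}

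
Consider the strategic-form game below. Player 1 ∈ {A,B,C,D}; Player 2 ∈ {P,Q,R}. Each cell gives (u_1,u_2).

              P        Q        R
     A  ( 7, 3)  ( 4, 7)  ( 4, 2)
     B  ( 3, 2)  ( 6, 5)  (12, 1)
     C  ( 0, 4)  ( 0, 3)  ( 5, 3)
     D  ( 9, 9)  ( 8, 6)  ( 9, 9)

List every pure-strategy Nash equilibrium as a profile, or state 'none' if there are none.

NE set: (D,P)

(A,P): not NE [P1→D gives 9>7; P2→Q gives 7>3]
(A,Q): not NE [P1→D gives 8>4]
(A,R): not NE [P1→B gives 12>4; P2→Q gives 7>2]
(B,P): not NE [P1→D gives 9>3; P2→Q gives 5>2]
(B,Q): not NE [P1→D gives 8>6]
(B,R): not NE [P2→Q gives 5>1]
(C,P): not NE [P1→D gives 9>0]
(C,Q): not NE [P1→D gives 8>0; P2→P gives 4>3]
(C,R): not NE [P1→B gives 12>5; P2→P gives 4>3]
(D,P): NE
(D,Q): not NE [P2→R gives 9>6]
(D,R): not NE [P1→B gives 12>9]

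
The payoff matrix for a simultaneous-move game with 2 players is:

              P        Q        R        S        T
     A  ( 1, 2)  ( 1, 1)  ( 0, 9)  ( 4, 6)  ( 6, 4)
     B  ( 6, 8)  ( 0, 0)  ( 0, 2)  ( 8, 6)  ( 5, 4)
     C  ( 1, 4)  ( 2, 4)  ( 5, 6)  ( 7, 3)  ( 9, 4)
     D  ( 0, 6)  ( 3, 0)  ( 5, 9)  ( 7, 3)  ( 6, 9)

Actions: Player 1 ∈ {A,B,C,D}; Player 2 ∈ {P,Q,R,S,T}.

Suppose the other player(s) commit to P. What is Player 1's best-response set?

u_1(A vs P) = 1
u_1(B vs P) = 6
u_1(C vs P) = 1
u_1(D vs P) = 0
max payoff 6 at {B}

argmax u_1 = {B}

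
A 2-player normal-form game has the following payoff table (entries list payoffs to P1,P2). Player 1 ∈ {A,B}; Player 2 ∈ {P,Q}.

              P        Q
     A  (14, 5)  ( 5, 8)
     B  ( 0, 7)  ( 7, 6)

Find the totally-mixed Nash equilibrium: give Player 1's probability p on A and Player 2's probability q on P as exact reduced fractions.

(p,q) = (1/4, 1/8)

P1 indiff ⇒ q·14+(1-q)·5 = q·0+(1-q)·7 ⇒ q(14) = (1-q)(2) ⇒ q = 1/8
P2 indiff ⇒ p·5+(1-p)·7 = p·8+(1-p)·6 ⇒ p(-3) = (1-p)(-1) ⇒ p = 1/4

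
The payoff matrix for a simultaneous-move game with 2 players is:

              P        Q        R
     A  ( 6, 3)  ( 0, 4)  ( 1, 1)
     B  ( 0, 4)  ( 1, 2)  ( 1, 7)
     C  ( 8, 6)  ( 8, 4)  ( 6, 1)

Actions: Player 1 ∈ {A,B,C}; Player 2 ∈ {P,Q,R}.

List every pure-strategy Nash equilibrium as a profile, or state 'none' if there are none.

(A,P): not NE [P1→C gives 8>6; P2→Q gives 4>3]
(A,Q): not NE [P1→C gives 8>0]
(A,R): not NE [P1→C gives 6>1; P2→Q gives 4>1]
(B,P): not NE [P1→C gives 8>0; P2→R gives 7>4]
(B,Q): not NE [P1→C gives 8>1; P2→R gives 7>2]
(B,R): not NE [P1→C gives 6>1]
(C,P): NE
(C,Q): not NE [P2→P gives 6>4]
(C,R): not NE [P2→P gives 6>1]

NE set: (C,P)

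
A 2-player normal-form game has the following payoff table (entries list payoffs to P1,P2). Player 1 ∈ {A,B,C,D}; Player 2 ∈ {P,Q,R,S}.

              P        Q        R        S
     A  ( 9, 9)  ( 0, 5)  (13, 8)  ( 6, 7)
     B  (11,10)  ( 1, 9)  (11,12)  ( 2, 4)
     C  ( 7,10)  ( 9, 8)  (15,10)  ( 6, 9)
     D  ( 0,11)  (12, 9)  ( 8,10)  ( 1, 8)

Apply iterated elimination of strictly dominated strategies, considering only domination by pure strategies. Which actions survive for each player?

P2 drop Q (P beats it: A:9>5 B:10>9 C:10>8 D:11>9)
P1 drop D (A beats it: P:9>0 R:13>8 S:6>1)
P2 drop S (P beats it: A:9>7 B:10>4 C:10>9)
P1→{A,B,C} P2→{P,R}

Remaining: P1:{A,B,C} P2:{P,R}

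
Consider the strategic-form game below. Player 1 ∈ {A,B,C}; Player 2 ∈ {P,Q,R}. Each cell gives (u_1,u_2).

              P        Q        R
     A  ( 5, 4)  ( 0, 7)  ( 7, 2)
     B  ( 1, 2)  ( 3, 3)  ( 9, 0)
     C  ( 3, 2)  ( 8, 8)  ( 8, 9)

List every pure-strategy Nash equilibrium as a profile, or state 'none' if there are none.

PSNE: ∅

(A,P): not NE [P2→Q gives 7>4]
(A,Q): not NE [P1→C gives 8>0]
(A,R): not NE [P1→B gives 9>7; P2→Q gives 7>2]
(B,P): not NE [P1→A gives 5>1; P2→Q gives 3>2]
(B,Q): not NE [P1→C gives 8>3]
(B,R): not NE [P2→Q gives 3>0]
(C,P): not NE [P1→A gives 5>3; P2→R gives 9>2]
(C,Q): not NE [P2→R gives 9>8]
(C,R): not NE [P1→B gives 9>8]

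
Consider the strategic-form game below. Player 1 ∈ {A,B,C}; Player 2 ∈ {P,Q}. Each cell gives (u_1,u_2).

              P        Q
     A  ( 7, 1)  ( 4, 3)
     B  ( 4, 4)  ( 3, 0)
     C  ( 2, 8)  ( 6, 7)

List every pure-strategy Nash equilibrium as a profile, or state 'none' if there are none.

PSNE: ∅

(A,P): not NE [P2→Q gives 3>1]
(A,Q): not NE [P1→C gives 6>4]
(B,P): not NE [P1→A gives 7>4]
(B,Q): not NE [P1→C gives 6>3; P2→P gives 4>0]
(C,P): not NE [P1→A gives 7>2]
(C,Q): not NE [P2→P gives 8>7]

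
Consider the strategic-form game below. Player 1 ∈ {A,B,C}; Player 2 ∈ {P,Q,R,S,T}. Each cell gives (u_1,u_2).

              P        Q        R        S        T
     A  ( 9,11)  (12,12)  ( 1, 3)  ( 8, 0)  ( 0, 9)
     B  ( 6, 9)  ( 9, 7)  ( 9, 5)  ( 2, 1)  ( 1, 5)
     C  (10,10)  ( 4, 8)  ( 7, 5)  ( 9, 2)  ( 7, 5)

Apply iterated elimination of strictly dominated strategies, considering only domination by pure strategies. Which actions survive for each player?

Remaining: P1:{A,C} P2:{P,Q}

P2 drop R (P beats it: A:11>3 B:9>5 C:10>5)
P2 drop S (P beats it: A:11>0 B:9>1 C:10>2)
P2 drop T (P beats it: A:11>9 B:9>5 C:10>5)
P1 drop B (A beats it: P:9>6 Q:12>9)
P1→{A,C} P2→{P,Q}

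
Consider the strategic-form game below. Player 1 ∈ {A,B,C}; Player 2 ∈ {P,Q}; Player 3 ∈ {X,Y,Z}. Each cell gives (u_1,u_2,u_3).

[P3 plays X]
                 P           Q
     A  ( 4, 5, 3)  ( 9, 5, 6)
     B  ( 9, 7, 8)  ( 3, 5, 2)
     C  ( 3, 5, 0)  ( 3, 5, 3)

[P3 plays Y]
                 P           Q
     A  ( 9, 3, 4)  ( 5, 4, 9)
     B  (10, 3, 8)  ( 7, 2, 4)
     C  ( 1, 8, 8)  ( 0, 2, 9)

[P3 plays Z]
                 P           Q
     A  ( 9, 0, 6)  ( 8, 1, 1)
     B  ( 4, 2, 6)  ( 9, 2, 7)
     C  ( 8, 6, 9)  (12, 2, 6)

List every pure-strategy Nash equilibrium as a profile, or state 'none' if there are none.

(A,P,X): not NE [P1→B gives 9>4; P3→Z gives 6>3]
(A,P,Y): not NE [P1→B gives 10>9; P2→Q gives 4>3; P3→Z gives 6>4]
(A,P,Z): not NE [P2→Q gives 1>0]
(A,Q,X): not NE [P3→Y gives 9>6]
(A,Q,Y): not NE [P1→B gives 7>5]
(A,Q,Z): not NE [P1→C gives 12>8; P3→Y gives 9>1]
(B,P,X): NE
(B,P,Y): NE
(B,P,Z): not NE [P1→A gives 9>4; P3→Y gives 8>6]
(B,Q,X): not NE [P1→A gives 9>3; P2→P gives 7>5; P3→Z gives 7>2]
(B,Q,Y): not NE [P2→P gives 3>2; P3→Z gives 7>4]
(B,Q,Z): not NE [P1→C gives 12>9]
(C,P,X): not NE [P1→B gives 9>3; P3→Z gives 9>0]
(C,P,Y): not NE [P1→B gives 10>1; P3→Z gives 9>8]
(C,P,Z): not NE [P1→A gives 9>8]
(C,Q,X): not NE [P1→A gives 9>3; P3→Y gives 9>3]
(C,Q,Y): not NE [P1→B gives 7>0; P2→P gives 8>2]
(C,Q,Z): not NE [P2→P gives 6>2; P3→Y gives 9>6]

NE set: (B,P,X), (B,P,Y)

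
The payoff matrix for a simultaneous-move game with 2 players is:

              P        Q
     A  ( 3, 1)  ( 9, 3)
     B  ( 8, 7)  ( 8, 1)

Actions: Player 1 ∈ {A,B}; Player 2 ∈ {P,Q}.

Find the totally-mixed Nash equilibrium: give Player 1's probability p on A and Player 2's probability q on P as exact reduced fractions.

p=3/4, q=1/6

P1 indiff ⇒ q·3+(1-q)·9 = q·8+(1-q)·8 ⇒ q(-5) = (1-q)(-1) ⇒ q = 1/6
P2 indiff ⇒ p·1+(1-p)·7 = p·3+(1-p)·1 ⇒ p(-2) = (1-p)(-6) ⇒ p = 3/4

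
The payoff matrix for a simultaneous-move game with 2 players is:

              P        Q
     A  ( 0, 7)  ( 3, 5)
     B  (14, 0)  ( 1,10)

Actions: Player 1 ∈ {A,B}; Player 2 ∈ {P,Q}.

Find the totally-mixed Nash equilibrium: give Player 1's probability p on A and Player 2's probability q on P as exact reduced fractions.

p=5/6, q=1/8

P1 indiff ⇒ q·0+(1-q)·3 = q·14+(1-q)·1 ⇒ q(-14) = (1-q)(-2) ⇒ q = 1/8
P2 indiff ⇒ p·7+(1-p)·0 = p·5+(1-p)·10 ⇒ p(2) = (1-p)(10) ⇒ p = 5/6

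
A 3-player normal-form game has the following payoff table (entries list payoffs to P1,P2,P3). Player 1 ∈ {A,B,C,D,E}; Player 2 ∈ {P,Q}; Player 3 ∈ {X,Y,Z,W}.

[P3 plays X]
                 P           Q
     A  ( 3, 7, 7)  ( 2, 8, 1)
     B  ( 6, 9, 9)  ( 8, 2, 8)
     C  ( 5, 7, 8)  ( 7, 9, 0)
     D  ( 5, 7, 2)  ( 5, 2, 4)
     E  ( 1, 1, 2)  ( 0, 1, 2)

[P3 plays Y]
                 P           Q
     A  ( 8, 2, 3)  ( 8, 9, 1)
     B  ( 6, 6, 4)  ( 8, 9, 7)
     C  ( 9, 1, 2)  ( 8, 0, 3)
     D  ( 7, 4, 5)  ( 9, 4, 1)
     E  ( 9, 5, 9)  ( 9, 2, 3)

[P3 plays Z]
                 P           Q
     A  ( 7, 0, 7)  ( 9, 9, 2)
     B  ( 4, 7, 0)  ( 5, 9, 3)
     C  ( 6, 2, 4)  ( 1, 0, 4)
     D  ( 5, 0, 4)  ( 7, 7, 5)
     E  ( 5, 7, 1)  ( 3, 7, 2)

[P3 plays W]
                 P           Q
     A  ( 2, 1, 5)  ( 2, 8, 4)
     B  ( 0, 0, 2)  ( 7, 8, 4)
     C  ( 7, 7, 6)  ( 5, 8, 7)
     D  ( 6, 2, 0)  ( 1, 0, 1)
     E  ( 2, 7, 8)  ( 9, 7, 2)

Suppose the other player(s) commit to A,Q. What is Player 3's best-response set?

argmax u_3 = {W}

u_3(X vs A,Q) = 1
u_3(Y vs A,Q) = 1
u_3(Z vs A,Q) = 2
u_3(W vs A,Q) = 4
max payoff 4 at {W}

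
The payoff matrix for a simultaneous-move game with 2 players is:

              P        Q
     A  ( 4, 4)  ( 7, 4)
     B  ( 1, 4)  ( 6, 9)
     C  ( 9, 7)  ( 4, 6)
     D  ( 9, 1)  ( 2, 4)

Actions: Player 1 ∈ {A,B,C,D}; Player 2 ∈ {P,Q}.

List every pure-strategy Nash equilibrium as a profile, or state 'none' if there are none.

(A,P): not NE [P1→D gives 9>4]
(A,Q): NE
(B,P): not NE [P1→D gives 9>1; P2→Q gives 9>4]
(B,Q): not NE [P1→A gives 7>6]
(C,P): NE
(C,Q): not NE [P1→A gives 7>4; P2→P gives 7>6]
(D,P): not NE [P2→Q gives 4>1]
(D,Q): not NE [P1→A gives 7>2]

NE set: (A,Q), (C,P)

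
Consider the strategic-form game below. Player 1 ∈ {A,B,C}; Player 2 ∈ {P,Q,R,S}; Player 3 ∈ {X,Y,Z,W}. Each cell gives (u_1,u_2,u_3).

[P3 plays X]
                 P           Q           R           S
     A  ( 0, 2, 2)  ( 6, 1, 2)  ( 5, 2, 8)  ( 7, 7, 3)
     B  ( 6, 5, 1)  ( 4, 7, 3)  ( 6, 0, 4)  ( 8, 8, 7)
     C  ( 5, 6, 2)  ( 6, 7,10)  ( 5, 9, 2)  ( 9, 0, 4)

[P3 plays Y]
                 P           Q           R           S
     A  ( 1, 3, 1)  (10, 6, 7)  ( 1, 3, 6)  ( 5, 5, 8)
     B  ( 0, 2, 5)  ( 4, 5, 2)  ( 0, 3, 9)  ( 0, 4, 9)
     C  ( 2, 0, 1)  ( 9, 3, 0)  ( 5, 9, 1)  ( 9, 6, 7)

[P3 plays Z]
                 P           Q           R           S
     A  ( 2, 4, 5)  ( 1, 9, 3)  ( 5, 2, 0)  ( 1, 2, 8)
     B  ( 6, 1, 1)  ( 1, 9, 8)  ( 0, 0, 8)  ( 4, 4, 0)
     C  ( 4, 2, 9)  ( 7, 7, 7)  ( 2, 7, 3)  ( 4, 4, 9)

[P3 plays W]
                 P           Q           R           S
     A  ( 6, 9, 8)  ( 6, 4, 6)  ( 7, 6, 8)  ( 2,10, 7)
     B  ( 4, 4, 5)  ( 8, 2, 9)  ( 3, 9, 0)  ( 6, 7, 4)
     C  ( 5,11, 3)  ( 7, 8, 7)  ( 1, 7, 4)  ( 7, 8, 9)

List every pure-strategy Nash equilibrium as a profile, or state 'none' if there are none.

Nash profiles: (A,Q,Y)

(A,P,X): not NE [P1→B gives 6>0; P2→S gives 7>2; P3→W gives 8>2]
(A,P,Y): not NE [P1→C gives 2>1; P2→Q gives 6>3; P3→W gives 8>1]
(A,P,Z): not NE [P1→B gives 6>2; P2→Q gives 9>4; P3→W gives 8>5]
(A,P,W): not NE [P2→S gives 10>9]
(A,Q,X): not NE [P2→S gives 7>1; P3→Y gives 7>2]
(A,Q,Y): NE
(A,Q,Z): not NE [P1→C gives 7>1; P3→Y gives 7>3]
(A,Q,W): not NE [P1→B gives 8>6; P2→S gives 10>4; P3→Y gives 7>6]
(A,R,X): not NE [P1→B gives 6>5; P2→S gives 7>2]
(A,R,Y): not NE [P1→C gives 5>1; P2→Q gives 6>3; P3→W gives 8>6]
(A,R,Z): not NE [P2→Q gives 9>2; P3→W gives 8>0]
(A,R,W): not NE [P2→S gives 10>6]
(A,S,X): not NE [P1→C gives 9>7; P3→Z gives 8>3]
(A,S,Y): not NE [P1→C gives 9>5; P2→Q gives 6>5]
(A,S,Z): not NE [P1→C gives 4>1; P2→Q gives 9>2]
(A,S,W): not NE [P1→C gives 7>2; P3→Z gives 8>7]
(B,P,X): not NE [P2→S gives 8>5; P3→W gives 5>1]
(B,P,Y): not NE [P1→C gives 2>0; P2→Q gives 5>2]
(B,P,Z): not NE [P2→Q gives 9>1; P3→W gives 5>1]
(B,P,W): not NE [P1→A gives 6>4; P2→R gives 9>4]
(B,Q,X): not NE [P1→C gives 6>4; P2→S gives 8>7; P3→W gives 9>3]
(B,Q,Y): not NE [P1→A gives 10>4; P3→W gives 9>2]
(B,Q,Z): not NE [P1→C gives 7>1; P3→W gives 9>8]
(B,Q,W): not NE [P2→R gives 9>2]
(B,R,X): not NE [P2→S gives 8>0; P3→Y gives 9>4]
(B,R,Y): not NE [P1→C gives 5>0; P2→Q gives 5>3]
(B,R,Z): not NE [P1→A gives 5>0; P2→Q gives 9>0; P3→Y gives 9>8]
(B,R,W): not NE [P1→A gives 7>3; P3→Y gives 9>0]
(B,S,X): not NE [P1→C gives 9>8; P3→Y gives 9>7]
(B,S,Y): not NE [P1→C gives 9>0; P2→Q gives 5>4]
(B,S,Z): not NE [P2→Q gives 9>4; P3→Y gives 9>0]
(B,S,W): not NE [P1→C gives 7>6; P2→R gives 9>7; P3→Y gives 9>4]
(C,P,X): not NE [P1→B gives 6>5; P2→R gives 9>6; P3→Z gives 9>2]
(C,P,Y): not NE [P2→R gives 9>0; P3→Z gives 9>1]
(C,P,Z): not NE [P1→B gives 6>4; P2→R gives 7>2]
(C,P,W): not NE [P1→A gives 6>5; P3→Z gives 9>3]
(C,Q,X): not NE [P2→R gives 9>7]
(C,Q,Y): not NE [P1→A gives 10>9; P2→R gives 9>3; P3→X gives 10>0]
(C,Q,Z): not NE [P3→X gives 10>7]
(C,Q,W): not NE [P1→B gives 8>7; P2→P gives 11>8; P3→X gives 10>7]
(C,R,X): not NE [P1→B gives 6>5; P3→W gives 4>2]
(C,R,Y): not NE [P3→W gives 4>1]
(C,R,Z): not NE [P1→A gives 5>2; P3→W gives 4>3]
(C,R,W): not NE [P1→A gives 7>1; P2→P gives 11>7]
(C,S,X): not NE [P2→R gives 9>0; P3→W gives 9>4]
(C,S,Y): not NE [P2→R gives 9>6; P3→W gives 9>7]
(C,S,Z): not NE [P2→R gives 7>4]
(C,S,W): not NE [P2→P gives 11>8]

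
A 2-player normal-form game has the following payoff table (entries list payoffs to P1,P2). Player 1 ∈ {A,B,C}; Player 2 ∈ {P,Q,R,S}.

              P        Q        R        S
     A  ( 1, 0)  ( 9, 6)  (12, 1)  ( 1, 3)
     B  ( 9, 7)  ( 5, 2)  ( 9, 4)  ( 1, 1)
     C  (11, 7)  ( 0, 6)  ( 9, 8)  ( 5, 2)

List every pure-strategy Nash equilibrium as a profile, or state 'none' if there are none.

NE set: (A,Q)

(A,P): not NE [P1→C gives 11>1; P2→Q gives 6>0]
(A,Q): NE
(A,R): not NE [P2→Q gives 6>1]
(A,S): not NE [P1→C gives 5>1; P2→Q gives 6>3]
(B,P): not NE [P1→C gives 11>9]
(B,Q): not NE [P1→A gives 9>5; P2→P gives 7>2]
(B,R): not NE [P1→A gives 12>9; P2→P gives 7>4]
(B,S): not NE [P1→C gives 5>1; P2→P gives 7>1]
(C,P): not NE [P2→R gives 8>7]
(C,Q): not NE [P1→A gives 9>0; P2→R gives 8>6]
(C,R): not NE [P1→A gives 12>9]
(C,S): not NE [P2→R gives 8>2]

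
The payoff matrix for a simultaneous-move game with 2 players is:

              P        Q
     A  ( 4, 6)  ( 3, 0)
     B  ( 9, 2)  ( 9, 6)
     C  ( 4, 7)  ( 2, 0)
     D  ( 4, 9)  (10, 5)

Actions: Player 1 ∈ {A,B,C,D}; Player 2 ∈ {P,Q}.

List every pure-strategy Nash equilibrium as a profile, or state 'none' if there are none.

PSNE: ∅

(A,P): not NE [P1→B gives 9>4]
(A,Q): not NE [P1→D gives 10>3; P2→P gives 6>0]
(B,P): not NE [P2→Q gives 6>2]
(B,Q): not NE [P1→D gives 10>9]
(C,P): not NE [P1→B gives 9>4]
(C,Q): not NE [P1→D gives 10>2; P2→P gives 7>0]
(D,P): not NE [P1→B gives 9>4]
(D,Q): not NE [P2→P gives 9>5]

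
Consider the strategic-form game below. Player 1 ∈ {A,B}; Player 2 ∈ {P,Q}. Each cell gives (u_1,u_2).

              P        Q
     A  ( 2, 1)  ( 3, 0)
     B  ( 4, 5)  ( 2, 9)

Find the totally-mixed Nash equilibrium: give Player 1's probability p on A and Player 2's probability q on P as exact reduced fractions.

p=4/5, q=1/3

P1 indiff ⇒ q·2+(1-q)·3 = q·4+(1-q)·2 ⇒ q(-2) = (1-q)(-1) ⇒ q = 1/3
P2 indiff ⇒ p·1+(1-p)·5 = p·0+(1-p)·9 ⇒ p(1) = (1-p)(4) ⇒ p = 4/5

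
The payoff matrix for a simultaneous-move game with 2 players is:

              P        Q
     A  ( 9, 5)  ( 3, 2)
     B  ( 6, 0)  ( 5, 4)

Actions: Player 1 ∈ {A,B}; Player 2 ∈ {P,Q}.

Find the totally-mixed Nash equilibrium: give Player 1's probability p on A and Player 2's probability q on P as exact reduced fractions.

p=4/7, q=2/5

P1 indiff ⇒ q·9+(1-q)·3 = q·6+(1-q)·5 ⇒ q(3) = (1-q)(2) ⇒ q = 2/5
P2 indiff ⇒ p·5+(1-p)·0 = p·2+(1-p)·4 ⇒ p(3) = (1-p)(4) ⇒ p = 4/7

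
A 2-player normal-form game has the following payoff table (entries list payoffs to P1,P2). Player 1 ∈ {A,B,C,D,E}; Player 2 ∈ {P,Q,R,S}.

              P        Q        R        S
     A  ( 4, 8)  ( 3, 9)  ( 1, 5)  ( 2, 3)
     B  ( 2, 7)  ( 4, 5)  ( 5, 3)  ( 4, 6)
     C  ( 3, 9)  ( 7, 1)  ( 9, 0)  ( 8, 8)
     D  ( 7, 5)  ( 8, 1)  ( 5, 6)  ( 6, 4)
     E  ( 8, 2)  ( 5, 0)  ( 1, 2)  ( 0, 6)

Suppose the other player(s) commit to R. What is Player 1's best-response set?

u_1(A vs R) = 1
u_1(B vs R) = 5
u_1(C vs R) = 9
u_1(D vs R) = 5
u_1(E vs R) = 1
max payoff 9 at {C}

P1 best: {C}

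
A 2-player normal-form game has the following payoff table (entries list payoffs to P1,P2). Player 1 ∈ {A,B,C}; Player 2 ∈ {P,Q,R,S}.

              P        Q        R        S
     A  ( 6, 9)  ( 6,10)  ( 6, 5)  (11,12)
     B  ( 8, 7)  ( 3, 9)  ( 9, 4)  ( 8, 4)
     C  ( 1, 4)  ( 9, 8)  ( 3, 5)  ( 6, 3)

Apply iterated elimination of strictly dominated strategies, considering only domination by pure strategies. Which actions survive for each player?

P2 drop P (Q beats it: A:10>9 B:9>7 C:8>4)
P2 drop R (Q beats it: A:10>5 B:9>4 C:8>5)
P1 drop B (A beats it: Q:6>3 S:11>8)
P1→{A,C} P2→{Q,S}

Remaining: P1:{A,C} P2:{Q,S}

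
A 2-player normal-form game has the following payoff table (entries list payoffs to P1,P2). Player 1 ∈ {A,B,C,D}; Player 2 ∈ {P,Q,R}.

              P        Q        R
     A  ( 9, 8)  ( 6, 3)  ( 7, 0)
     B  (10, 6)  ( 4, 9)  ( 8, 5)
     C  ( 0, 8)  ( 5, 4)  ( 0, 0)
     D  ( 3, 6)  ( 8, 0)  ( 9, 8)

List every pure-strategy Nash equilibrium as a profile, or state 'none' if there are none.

PSNE = {(D,R)}

(A,P): not NE [P1→B gives 10>9]
(A,Q): not NE [P1→D gives 8>6; P2→P gives 8>3]
(A,R): not NE [P1→D gives 9>7; P2→P gives 8>0]
(B,P): not NE [P2→Q gives 9>6]
(B,Q): not NE [P1→D gives 8>4]
(B,R): not NE [P1→D gives 9>8; P2→Q gives 9>5]
(C,P): not NE [P1→B gives 10>0]
(C,Q): not NE [P1→D gives 8>5; P2→P gives 8>4]
(C,R): not NE [P1→D gives 9>0; P2→P gives 8>0]
(D,P): not NE [P1→B gives 10>3; P2→R gives 8>6]
(D,Q): not NE [P2→R gives 8>0]
(D,R): NE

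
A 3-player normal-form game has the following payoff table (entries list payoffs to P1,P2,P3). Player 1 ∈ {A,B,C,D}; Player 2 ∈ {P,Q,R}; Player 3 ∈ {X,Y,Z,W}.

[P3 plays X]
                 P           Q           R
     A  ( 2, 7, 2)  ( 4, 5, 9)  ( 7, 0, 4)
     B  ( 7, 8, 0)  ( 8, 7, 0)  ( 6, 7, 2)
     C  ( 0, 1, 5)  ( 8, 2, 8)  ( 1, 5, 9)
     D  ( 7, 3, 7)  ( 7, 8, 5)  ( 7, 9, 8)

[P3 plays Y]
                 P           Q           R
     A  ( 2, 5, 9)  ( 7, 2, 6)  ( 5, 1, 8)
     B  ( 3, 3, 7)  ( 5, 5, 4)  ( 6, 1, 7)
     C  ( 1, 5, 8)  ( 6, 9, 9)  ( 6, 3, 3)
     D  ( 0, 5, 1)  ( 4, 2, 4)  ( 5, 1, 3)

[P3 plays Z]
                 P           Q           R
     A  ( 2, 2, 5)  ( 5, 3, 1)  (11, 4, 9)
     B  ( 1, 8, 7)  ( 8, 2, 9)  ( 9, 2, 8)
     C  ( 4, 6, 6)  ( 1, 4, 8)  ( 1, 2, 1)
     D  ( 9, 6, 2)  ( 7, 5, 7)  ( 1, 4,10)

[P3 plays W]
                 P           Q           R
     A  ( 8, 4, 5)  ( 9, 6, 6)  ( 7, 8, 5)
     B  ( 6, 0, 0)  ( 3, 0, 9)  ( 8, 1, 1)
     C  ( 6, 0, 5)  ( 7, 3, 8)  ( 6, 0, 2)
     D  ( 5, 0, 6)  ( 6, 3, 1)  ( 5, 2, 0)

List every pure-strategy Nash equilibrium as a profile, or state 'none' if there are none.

NE set: (A,R,Z)

(A,P,X): not NE [P1→D gives 7>2; P3→Y gives 9>2]
(A,P,Y): not NE [P1→B gives 3>2]
(A,P,Z): not NE [P1→D gives 9>2; P2→R gives 4>2; P3→Y gives 9>5]
(A,P,W): not NE [P2→R gives 8>4; P3→Y gives 9>5]
(A,Q,X): not NE [P1→C gives 8>4; P2→P gives 7>5]
(A,Q,Y): not NE [P2→P gives 5>2; P3→X gives 9>6]
(A,Q,Z): not NE [P1→B gives 8>5; P2→R gives 4>3; P3→X gives 9>1]
(A,Q,W): not NE [P2→R gives 8>6; P3→X gives 9>6]
(A,R,X): not NE [P2→P gives 7>0; P3→Z gives 9>4]
(A,R,Y): not NE [P1→C gives 6>5; P2→P gives 5>1; P3→Z gives 9>8]
(A,R,Z): NE
(A,R,W): not NE [P1→B gives 8>7; P3→Z gives 9>5]
(B,P,X): not NE [P3→Z gives 7>0]
(B,P,Y): not NE [P2→Q gives 5>3]
(B,P,Z): not NE [P1→D gives 9>1]
(B,P,W): not NE [P1→A gives 8>6; P2→R gives 1>0; P3→Z gives 7>0]
(B,Q,X): not NE [P2→P gives 8>7; P3→W gives 9>0]
(B,Q,Y): not NE [P1→A gives 7>5; P3→W gives 9>4]
(B,Q,Z): not NE [P2→P gives 8>2]
(B,Q,W): not NE [P1→A gives 9>3; P2→R gives 1>0]
(B,R,X): not NE [P1→D gives 7>6; P2→P gives 8>7; P3→Z gives 8>2]
(B,R,Y): not NE [P2→Q gives 5>1; P3→Z gives 8>7]
(B,R,Z): not NE [P1→A gives 11>9; P2→P gives 8>2]
(B,R,W): not NE [P3→Z gives 8>1]
(C,P,X): not NE [P1→D gives 7>0; P2→R gives 5>1; P3→Y gives 8>5]
(C,P,Y): not NE [P1→B gives 3>1; P2→Q gives 9>5]
(C,P,Z): not NE [P1→D gives 9>4; P3→Y gives 8>6]
(C,P,W): not NE [P1→A gives 8>6; P2→Q gives 3>0; P3→Y gives 8>5]
(C,Q,X): not NE [P2→R gives 5>2; P3→Y gives 9>8]
(C,Q,Y): not NE [P1→A gives 7>6]
(C,Q,Z): not NE [P1→B gives 8>1; P2→P gives 6>4; P3→Y gives 9>8]
(C,Q,W): not NE [P1→A gives 9>7; P3→Y gives 9>8]
(C,R,X): not NE [P1→D gives 7>1]
(C,R,Y): not NE [P2→Q gives 9>3; P3→X gives 9>3]
(C,R,Z): not NE [P1→A gives 11>1; P2→P gives 6>2; P3→X gives 9>1]
(C,R,W): not NE [P1→B gives 8>6; P2→Q gives 3>0; P3→X gives 9>2]
(D,P,X): not NE [P2→R gives 9>3]
(D,P,Y): not NE [P1→B gives 3>0; P3→X gives 7>1]
(D,P,Z): not NE [P3→X gives 7>2]
(D,P,W): not NE [P1→A gives 8>5; P2→Q gives 3>0; P3→X gives 7>6]
(D,Q,X): not NE [P1→C gives 8>7; P2→R gives 9>8; P3→Z gives 7>5]
(D,Q,Y): not NE [P1→A gives 7>4; P2→P gives 5>2; P3→Z gives 7>4]
(D,Q,Z): not NE [P1→B gives 8>7; P2→P gives 6>5]
(D,Q,W): not NE [P1→A gives 9>6; P3→Z gives 7>1]
(D,R,X): not NE [P3→Z gives 10>8]
(D,R,Y): not NE [P1→C gives 6>5; P2→P gives 5>1; P3→Z gives 10>3]
(D,R,Z): not NE [P1→A gives 11>1; P2→P gives 6>4]
(D,R,W): not NE [P1→B gives 8>5; P2→Q gives 3>2; P3→Z gives 10>0]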